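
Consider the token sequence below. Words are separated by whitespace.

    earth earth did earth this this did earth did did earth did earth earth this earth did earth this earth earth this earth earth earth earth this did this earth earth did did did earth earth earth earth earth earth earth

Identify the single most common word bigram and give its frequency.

"earth earth", 13 times

Bigram frequencies (highest first):
  earth earth: 13
  did earth: 6
  earth did: 5
  earth this: 5
  this earth: 4
  did did: 3
  … (3 more, each ≤ 2)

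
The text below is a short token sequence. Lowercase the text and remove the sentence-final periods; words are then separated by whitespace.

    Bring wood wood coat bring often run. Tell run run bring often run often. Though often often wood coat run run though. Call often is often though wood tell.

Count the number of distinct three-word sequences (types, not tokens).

26

29 tokens → 27 trigram windows in total.
Repeated trigrams (each contributes count−1 duplicates):
  bring often run: 2
1 duplicate windows → 27 − 1 = 26 distinct.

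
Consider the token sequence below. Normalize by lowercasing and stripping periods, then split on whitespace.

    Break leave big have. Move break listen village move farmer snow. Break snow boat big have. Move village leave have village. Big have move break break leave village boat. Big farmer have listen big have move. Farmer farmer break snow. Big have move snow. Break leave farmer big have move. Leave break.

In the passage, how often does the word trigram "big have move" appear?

6

Scanning the 50 overlapping trigram windows for "big have move":
  position 3–5: big have move
  position 15–17: big have move
  position 22–24: big have move
  position 34–36: big have move
  position 41–43: big have move
  position 48–50: big have move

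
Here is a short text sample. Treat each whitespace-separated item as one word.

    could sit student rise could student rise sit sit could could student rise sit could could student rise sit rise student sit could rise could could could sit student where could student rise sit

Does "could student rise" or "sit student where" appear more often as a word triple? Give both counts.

"could student rise": 4 occurrences
"sit student where": 1 occurrence

"could student rise" (4 vs 1)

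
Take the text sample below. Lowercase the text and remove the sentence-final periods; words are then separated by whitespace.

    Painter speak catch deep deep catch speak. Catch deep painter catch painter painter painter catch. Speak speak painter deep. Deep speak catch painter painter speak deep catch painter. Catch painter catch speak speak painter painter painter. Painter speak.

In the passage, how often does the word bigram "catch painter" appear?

4

Scanning the 37 overlapping bigram windows for "catch painter":
  position 11–12: catch painter
  position 22–23: catch painter
  position 27–28: catch painter
  position 29–30: catch painter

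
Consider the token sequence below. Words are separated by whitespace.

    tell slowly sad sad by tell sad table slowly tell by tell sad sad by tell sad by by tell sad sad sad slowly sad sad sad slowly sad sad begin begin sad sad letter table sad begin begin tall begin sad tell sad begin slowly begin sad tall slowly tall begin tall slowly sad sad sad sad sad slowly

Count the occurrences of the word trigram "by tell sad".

4

Scanning the 58 overlapping trigram windows for "by tell sad":
  position 5–7: by tell sad
  position 11–13: by tell sad
  position 15–17: by tell sad
  position 19–21: by tell sad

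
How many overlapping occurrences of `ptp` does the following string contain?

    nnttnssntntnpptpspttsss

Sliding a length-3 window over the 23 characters (21 positions):
  position 14–16: ptp

1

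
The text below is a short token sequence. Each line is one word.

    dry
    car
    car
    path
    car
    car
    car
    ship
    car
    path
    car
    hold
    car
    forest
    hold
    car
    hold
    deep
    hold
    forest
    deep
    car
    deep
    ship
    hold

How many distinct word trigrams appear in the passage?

25 tokens → 23 trigram windows in total.
Repeated trigrams (each contributes count−1 duplicates):
  car path car: 2
1 duplicate windows → 23 − 1 = 22 distinct.

22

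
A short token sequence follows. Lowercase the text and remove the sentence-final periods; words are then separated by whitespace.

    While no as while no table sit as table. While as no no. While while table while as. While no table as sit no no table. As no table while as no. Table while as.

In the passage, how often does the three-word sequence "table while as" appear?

Scanning the 33 overlapping trigram windows for "table while as":
  position 9–11: table while as
  position 16–18: table while as
  position 29–31: table while as
  position 33–35: table while as

4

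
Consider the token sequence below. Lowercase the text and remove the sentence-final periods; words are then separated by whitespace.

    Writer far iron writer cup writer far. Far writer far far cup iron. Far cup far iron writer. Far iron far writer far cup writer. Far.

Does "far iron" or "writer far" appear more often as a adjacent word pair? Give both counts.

"writer far" (6 vs 3)

"far iron": 3 occurrences
"writer far": 6 occurrences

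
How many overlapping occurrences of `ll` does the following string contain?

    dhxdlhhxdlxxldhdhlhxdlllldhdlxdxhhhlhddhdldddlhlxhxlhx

3

Sliding a length-2 window over the 54 characters (53 positions):
  position 22–23: ll
  position 23–24: ll
  position 24–25: ll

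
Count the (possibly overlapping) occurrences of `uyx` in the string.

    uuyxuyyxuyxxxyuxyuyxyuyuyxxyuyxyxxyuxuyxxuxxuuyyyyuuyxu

Sliding a length-3 window over the 55 characters (53 positions):
  position 2–4: uyx
  position 9–11: uyx
  position 18–20: uyx
  position 24–26: uyx
  position 29–31: uyx
  position 38–40: uyx
  position 52–54: uyx

7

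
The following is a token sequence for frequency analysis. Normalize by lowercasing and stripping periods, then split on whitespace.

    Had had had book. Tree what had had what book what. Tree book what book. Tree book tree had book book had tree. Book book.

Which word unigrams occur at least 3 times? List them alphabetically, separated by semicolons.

book; had; tree; what

Unigram counts meeting the condition (at least 3 times):
  book: 9
  had: 7
  tree: 5
  what: 4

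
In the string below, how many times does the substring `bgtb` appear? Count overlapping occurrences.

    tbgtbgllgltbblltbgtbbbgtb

Sliding a length-4 window over the 25 characters (22 positions):
  position 2–5: bgtb
  position 17–20: bgtb
  position 22–25: bgtb

3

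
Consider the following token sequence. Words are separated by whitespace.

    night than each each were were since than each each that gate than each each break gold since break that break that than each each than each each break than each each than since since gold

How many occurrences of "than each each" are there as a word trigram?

6

Scanning the 34 overlapping trigram windows for "than each each":
  position 2–4: than each each
  position 8–10: than each each
  position 13–15: than each each
  position 23–25: than each each
  position 26–28: than each each
  position 30–32: than each each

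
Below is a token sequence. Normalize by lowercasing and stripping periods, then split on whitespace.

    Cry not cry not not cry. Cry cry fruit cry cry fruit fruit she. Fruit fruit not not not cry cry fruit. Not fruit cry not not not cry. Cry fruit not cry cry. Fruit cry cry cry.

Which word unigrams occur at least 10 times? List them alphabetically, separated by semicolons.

cry; not

Unigram counts meeting the condition (at least 10 times):
  cry: 17
  not: 11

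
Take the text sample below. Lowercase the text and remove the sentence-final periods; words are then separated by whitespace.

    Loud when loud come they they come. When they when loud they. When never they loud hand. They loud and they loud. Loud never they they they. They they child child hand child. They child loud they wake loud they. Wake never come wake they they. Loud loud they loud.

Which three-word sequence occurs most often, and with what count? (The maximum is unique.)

"they they they", 3 times

Trigram frequencies (highest first):
  they they they: 3
  they loud loud: 2
  loud they wake: 2
  loud when loud: 1
  when loud come: 1
  loud come they: 1
  … (38 more, each ≤ 1)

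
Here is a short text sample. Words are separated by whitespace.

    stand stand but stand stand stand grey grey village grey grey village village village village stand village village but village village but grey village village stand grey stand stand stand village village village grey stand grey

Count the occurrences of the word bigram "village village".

Scanning the 35 overlapping bigram windows for "village village":
  position 12–13: village village
  position 13–14: village village
  position 14–15: village village
  position 17–18: village village
  position 20–21: village village
  position 24–25: village village
  position 31–32: village village
  position 32–33: village village

8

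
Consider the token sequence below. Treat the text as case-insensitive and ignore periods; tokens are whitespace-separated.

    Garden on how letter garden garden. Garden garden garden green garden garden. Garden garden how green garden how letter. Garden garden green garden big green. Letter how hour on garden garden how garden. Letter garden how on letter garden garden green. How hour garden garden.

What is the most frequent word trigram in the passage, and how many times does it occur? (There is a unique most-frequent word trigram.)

"garden garden garden", 5 times

Trigram frequencies (highest first):
  garden garden garden: 5
  letter garden garden: 3
  garden garden green: 3
  how letter garden: 2
  garden green garden: 2
  garden garden how: 2
  … (26 more, each ≤ 1)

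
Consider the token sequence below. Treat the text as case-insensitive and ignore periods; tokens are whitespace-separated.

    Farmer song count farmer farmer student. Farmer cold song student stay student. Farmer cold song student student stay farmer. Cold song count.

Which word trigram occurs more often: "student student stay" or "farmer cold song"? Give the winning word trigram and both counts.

"farmer cold song" (3 vs 1)

"student student stay": 1 occurrence
"farmer cold song": 3 occurrences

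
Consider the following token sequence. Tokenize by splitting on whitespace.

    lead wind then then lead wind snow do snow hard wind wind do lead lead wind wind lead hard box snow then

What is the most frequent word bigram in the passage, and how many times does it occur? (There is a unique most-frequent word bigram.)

Bigram frequencies (highest first):
  lead wind: 3
  wind wind: 2
  wind then: 1
  then then: 1
  then lead: 1
  wind snow: 1
  … (12 more, each ≤ 1)

"lead wind", 3 times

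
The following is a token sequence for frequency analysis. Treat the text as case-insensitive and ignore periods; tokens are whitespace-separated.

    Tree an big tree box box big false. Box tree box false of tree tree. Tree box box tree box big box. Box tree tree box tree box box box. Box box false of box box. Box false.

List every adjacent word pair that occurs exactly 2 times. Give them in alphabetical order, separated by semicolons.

Bigram counts meeting the condition (exactly 2 times):
  box big: 2
  false of: 2

box big; false of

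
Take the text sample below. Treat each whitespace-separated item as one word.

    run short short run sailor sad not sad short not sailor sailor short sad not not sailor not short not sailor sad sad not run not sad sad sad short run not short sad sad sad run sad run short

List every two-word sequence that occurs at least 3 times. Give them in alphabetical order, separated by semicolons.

not sailor; sad not; sad sad

Bigram counts meeting the condition (at least 3 times):
  not sailor: 3
  sad not: 3
  sad sad: 5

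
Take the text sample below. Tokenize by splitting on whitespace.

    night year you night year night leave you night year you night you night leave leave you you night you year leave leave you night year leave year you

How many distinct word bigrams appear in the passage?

29 tokens → 28 bigram windows in total.
Repeated bigrams (each contributes count−1 duplicates):
  you night: 6
  night year: 4
  leave you: 3
  year you: 3
  leave leave: 2
  night leave: 2
  night you: 2
  year leave: 2
16 duplicate windows → 28 − 16 = 12 distinct.

12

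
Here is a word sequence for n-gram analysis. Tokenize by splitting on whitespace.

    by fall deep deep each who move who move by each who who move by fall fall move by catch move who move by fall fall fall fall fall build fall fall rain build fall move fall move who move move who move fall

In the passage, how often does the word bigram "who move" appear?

Scanning the 43 overlapping bigram windows for "who move":
  position 6–7: who move
  position 8–9: who move
  position 13–14: who move
  position 22–23: who move
  position 39–40: who move
  position 42–43: who move

6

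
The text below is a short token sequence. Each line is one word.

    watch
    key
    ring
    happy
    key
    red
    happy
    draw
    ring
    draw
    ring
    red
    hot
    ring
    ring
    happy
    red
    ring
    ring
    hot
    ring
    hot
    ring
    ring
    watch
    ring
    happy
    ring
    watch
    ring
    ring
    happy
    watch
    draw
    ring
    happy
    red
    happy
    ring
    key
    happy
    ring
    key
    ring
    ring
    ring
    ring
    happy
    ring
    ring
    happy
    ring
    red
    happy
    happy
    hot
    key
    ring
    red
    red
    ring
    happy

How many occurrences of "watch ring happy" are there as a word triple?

Scanning the 60 overlapping trigram windows for "watch ring happy":
  position 25–27: watch ring happy

1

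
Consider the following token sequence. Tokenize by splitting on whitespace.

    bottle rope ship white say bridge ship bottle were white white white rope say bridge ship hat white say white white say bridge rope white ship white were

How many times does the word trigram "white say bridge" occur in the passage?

Scanning the 26 overlapping trigram windows for "white say bridge":
  position 4–6: white say bridge
  position 21–23: white say bridge

2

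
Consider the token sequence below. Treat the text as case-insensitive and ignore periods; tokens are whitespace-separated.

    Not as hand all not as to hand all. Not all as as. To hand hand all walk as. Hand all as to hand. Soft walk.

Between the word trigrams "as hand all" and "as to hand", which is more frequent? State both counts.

"as to hand" (3 vs 2)

"as hand all": 2 occurrences
"as to hand": 3 occurrences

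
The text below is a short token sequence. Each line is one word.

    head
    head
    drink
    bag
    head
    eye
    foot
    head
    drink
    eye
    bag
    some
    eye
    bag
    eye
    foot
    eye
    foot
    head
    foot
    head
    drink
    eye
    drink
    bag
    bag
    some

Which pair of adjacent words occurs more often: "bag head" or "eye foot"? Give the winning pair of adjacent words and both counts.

"eye foot" (3 vs 1)

"bag head": 1 occurrence
"eye foot": 3 occurrences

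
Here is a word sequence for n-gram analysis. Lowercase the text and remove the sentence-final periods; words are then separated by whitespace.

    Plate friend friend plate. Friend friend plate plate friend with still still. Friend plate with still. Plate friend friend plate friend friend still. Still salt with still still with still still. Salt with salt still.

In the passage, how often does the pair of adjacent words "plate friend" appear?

5

Scanning the 34 overlapping bigram windows for "plate friend":
  position 1–2: plate friend
  position 4–5: plate friend
  position 8–9: plate friend
  position 17–18: plate friend
  position 20–21: plate friend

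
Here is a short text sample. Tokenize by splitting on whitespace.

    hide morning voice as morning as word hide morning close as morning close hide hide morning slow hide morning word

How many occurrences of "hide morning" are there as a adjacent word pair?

Scanning the 19 overlapping bigram windows for "hide morning":
  position 1–2: hide morning
  position 8–9: hide morning
  position 15–16: hide morning
  position 18–19: hide morning

4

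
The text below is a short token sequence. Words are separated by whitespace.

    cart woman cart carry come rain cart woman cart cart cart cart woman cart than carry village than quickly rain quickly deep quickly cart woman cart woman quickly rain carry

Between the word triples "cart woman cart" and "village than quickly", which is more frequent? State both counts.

"cart woman cart": 4 occurrences
"village than quickly": 1 occurrence

"cart woman cart" (4 vs 1)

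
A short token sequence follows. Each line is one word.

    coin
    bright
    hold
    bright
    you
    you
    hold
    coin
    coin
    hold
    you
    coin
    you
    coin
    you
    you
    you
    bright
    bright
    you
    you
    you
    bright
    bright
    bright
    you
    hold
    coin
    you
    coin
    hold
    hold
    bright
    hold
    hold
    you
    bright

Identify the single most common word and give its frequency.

Unigram frequencies (highest first):
  you: 13
  bright: 9
  hold: 8
  coin: 7

"you", 13 times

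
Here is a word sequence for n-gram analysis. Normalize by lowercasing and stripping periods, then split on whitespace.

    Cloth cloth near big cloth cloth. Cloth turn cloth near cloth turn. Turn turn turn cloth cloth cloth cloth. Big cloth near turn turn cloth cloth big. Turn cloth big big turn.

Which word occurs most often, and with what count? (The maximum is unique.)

Unigram frequencies (highest first):
  cloth: 15
  turn: 9
  big: 5
  near: 3

"cloth", 15 times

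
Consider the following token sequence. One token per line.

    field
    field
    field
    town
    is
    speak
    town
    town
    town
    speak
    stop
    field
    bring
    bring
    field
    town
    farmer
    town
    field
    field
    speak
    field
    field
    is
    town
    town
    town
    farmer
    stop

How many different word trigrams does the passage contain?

26

29 tokens → 27 trigram windows in total.
Repeated trigrams (each contributes count−1 duplicates):
  town town town: 2
1 duplicate windows → 27 − 1 = 26 distinct.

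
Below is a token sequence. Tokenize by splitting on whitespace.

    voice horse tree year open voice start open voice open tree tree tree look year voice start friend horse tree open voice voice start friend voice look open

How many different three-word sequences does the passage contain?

25

28 tokens → 26 trigram windows in total.
Repeated trigrams (each contributes count−1 duplicates):
  voice start friend: 2
1 duplicate windows → 26 − 1 = 25 distinct.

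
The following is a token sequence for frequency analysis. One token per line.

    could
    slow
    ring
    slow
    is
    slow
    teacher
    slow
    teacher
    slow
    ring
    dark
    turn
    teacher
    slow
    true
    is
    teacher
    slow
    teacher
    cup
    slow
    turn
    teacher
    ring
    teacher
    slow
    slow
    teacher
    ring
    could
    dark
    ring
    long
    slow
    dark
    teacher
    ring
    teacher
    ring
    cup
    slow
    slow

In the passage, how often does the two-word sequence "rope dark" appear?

Scanning the 42 overlapping bigram windows for "rope dark":
  (none found)

0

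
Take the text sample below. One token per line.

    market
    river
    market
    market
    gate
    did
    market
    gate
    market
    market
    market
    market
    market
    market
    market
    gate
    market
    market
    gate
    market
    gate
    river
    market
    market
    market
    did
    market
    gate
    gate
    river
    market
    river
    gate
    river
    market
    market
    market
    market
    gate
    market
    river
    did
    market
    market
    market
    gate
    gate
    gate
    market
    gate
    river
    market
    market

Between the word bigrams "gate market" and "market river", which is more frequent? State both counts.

"gate market" (5 vs 3)

"gate market": 5 occurrences
"market river": 3 occurrences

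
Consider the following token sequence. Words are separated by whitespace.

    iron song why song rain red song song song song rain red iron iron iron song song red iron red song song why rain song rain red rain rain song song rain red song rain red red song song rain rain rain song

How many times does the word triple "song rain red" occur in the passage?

5

Scanning the 41 overlapping trigram windows for "song rain red":
  position 4–6: song rain red
  position 10–12: song rain red
  position 25–27: song rain red
  position 31–33: song rain red
  position 34–36: song rain red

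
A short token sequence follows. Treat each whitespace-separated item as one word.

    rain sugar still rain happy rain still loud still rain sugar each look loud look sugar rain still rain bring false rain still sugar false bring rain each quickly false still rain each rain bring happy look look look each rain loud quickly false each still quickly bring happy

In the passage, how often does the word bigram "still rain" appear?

Scanning the 48 overlapping bigram windows for "still rain":
  position 3–4: still rain
  position 9–10: still rain
  position 18–19: still rain
  position 31–32: still rain

4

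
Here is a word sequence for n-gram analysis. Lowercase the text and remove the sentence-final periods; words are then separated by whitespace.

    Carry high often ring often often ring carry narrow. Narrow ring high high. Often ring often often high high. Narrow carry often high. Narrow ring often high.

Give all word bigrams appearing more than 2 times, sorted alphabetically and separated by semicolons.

often high; often ring; ring often

Bigram counts meeting the condition (more than 2 times):
  often high: 3
  often ring: 3
  ring often: 3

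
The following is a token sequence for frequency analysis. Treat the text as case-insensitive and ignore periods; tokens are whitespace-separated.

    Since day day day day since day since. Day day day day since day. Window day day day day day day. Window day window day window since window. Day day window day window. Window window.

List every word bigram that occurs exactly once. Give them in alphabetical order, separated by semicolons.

Bigram counts meeting the condition (exactly once):
  since window: 1
  window since: 1

since window; window since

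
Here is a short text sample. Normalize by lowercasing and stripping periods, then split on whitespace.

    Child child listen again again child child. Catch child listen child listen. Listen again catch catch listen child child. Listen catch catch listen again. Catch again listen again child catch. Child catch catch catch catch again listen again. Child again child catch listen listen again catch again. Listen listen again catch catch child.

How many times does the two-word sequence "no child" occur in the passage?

0

Scanning the 52 overlapping bigram windows for "no child":
  (none found)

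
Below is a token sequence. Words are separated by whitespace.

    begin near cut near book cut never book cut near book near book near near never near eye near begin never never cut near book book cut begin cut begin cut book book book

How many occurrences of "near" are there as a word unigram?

Scanning the 34 tokens for "near":
  position 2: near
  position 4: near
  position 10: near
  position 12: near
  position 14: near
  position 15: near
  position 17: near
  position 19: near
  position 24: near

9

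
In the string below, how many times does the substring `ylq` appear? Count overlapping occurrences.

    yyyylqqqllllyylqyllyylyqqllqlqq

Sliding a length-3 window over the 31 characters (29 positions):
  position 4–6: ylq
  position 14–16: ylq

2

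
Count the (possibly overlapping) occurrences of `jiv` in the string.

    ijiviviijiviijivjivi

Sliding a length-3 window over the 20 characters (18 positions):
  position 2–4: jiv
  position 9–11: jiv
  position 14–16: jiv
  position 17–19: jiv

4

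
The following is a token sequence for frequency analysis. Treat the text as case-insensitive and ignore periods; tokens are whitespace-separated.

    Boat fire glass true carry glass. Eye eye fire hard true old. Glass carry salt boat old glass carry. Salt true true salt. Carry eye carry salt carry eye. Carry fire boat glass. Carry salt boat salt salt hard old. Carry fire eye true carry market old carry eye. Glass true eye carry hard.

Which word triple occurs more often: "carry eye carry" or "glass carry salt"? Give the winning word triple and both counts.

"glass carry salt" (3 vs 2)

"carry eye carry": 2 occurrences
"glass carry salt": 3 occurrences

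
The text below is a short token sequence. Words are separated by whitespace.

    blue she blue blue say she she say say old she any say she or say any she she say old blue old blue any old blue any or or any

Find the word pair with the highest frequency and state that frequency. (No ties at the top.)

Bigram frequencies (highest first):
  old blue: 3
  say she: 2
  she she: 2
  she say: 2
  say old: 2
  blue any: 2
  … (17 more, each ≤ 1)

"old blue", 3 times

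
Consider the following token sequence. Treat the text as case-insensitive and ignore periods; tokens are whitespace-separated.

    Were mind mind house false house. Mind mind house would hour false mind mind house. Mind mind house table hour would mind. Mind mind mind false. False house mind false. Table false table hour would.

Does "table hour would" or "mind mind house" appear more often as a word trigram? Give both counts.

"mind mind house" (4 vs 2)

"table hour would": 2 occurrences
"mind mind house": 4 occurrences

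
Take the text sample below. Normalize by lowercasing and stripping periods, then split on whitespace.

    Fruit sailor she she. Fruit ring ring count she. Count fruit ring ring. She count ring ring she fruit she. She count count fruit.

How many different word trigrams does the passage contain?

20

24 tokens → 22 trigram windows in total.
Repeated trigrams (each contributes count−1 duplicates):
  fruit ring ring: 2
  ring ring she: 2
2 duplicate windows → 22 − 2 = 20 distinct.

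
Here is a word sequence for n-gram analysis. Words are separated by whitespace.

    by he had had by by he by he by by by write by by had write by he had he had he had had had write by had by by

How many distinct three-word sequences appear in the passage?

22

31 tokens → 29 trigram windows in total.
Repeated trigrams (each contributes count−1 duplicates):
  by he by: 2
  by he had: 2
  had by by: 2
  had he had: 2
  had write by: 2
  he had had: 2
  he had he: 2
7 duplicate windows → 29 − 7 = 22 distinct.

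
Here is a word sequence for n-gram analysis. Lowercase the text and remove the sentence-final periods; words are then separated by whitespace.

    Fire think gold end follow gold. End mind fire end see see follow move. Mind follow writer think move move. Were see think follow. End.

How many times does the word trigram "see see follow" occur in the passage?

1

Scanning the 23 overlapping trigram windows for "see see follow":
  position 11–13: see see follow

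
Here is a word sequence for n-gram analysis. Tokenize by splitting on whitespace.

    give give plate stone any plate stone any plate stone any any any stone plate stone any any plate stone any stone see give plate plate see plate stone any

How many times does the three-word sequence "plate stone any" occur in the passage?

Scanning the 28 overlapping trigram windows for "plate stone any":
  position 3–5: plate stone any
  position 6–8: plate stone any
  position 9–11: plate stone any
  position 15–17: plate stone any
  position 19–21: plate stone any
  position 28–30: plate stone any

6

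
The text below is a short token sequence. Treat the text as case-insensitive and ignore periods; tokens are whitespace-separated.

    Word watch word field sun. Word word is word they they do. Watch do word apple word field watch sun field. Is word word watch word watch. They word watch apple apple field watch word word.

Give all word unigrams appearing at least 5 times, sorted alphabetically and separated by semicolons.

Unigram counts meeting the condition (at least 5 times):
  watch: 7
  word: 13

watch; word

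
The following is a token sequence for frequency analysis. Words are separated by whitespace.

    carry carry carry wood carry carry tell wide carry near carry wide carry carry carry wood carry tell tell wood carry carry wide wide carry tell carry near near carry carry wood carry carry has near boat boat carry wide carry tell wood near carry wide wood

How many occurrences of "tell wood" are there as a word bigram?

Scanning the 46 overlapping bigram windows for "tell wood":
  position 19–20: tell wood
  position 42–43: tell wood

2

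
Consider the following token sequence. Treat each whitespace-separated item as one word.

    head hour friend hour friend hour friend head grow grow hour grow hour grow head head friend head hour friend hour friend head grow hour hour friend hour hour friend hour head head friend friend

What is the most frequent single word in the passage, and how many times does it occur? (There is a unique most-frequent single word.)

"hour", 12 times

Unigram frequencies (highest first):
  hour: 12
  friend: 10
  head: 8
  grow: 5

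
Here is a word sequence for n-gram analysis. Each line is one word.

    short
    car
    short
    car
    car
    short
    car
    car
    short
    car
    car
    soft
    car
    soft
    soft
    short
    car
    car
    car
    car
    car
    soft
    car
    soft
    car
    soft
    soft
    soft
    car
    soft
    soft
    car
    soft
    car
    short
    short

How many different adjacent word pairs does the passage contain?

8

36 tokens → 35 bigram windows in total.
Repeated bigrams (each contributes count−1 duplicates):
  car car: 7
  car soft: 7
  soft car: 6
  short car: 5
  car short: 4
  soft soft: 4
27 duplicate windows → 35 − 27 = 8 distinct.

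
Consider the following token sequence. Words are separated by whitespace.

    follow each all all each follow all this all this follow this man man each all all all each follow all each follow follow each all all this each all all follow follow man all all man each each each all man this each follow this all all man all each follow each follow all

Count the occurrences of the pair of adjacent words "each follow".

Scanning the 54 overlapping bigram windows for "each follow":
  position 5–6: each follow
  position 19–20: each follow
  position 22–23: each follow
  position 44–45: each follow
  position 51–52: each follow
  position 53–54: each follow

6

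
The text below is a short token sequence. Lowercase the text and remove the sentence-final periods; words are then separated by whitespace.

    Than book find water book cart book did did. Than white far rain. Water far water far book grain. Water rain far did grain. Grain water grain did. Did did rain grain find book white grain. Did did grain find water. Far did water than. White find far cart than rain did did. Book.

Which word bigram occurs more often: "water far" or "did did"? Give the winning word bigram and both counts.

"did did" (5 vs 3)

"water far": 3 occurrences
"did did": 5 occurrences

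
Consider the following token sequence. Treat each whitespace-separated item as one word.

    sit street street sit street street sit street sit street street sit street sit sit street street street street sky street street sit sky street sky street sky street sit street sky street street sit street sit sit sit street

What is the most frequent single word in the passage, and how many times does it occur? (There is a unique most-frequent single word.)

"street", 22 times

Unigram frequencies (highest first):
  street: 22
  sit: 13
  sky: 5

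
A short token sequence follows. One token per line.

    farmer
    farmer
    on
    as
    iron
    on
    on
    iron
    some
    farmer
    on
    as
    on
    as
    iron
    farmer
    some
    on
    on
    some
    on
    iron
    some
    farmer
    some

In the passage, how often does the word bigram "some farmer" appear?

Scanning the 24 overlapping bigram windows for "some farmer":
  position 9–10: some farmer
  position 23–24: some farmer

2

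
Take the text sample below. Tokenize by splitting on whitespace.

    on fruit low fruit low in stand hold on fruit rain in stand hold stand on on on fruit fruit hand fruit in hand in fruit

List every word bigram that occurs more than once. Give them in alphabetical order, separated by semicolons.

Bigram counts meeting the condition (more than once):
  fruit low: 2
  in stand: 2
  on fruit: 3
  on on: 2
  stand hold: 2

fruit low; in stand; on fruit; on on; stand hold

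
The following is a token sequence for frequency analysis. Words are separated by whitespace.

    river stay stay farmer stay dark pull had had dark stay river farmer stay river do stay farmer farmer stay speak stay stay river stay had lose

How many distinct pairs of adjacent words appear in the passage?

27 tokens → 26 bigram windows in total.
Repeated bigrams (each contributes count−1 duplicates):
  farmer stay: 3
  stay river: 3
  river stay: 2
  stay farmer: 2
  stay stay: 2
7 duplicate windows → 26 − 7 = 19 distinct.

19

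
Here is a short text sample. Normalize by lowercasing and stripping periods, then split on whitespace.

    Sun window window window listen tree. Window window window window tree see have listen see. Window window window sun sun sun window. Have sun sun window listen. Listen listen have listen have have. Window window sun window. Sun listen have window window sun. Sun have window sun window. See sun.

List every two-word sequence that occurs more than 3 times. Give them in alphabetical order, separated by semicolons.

sun sun; sun window; window sun; window window

Bigram counts meeting the condition (more than 3 times):
  sun sun: 4
  sun window: 5
  window sun: 5
  window window: 9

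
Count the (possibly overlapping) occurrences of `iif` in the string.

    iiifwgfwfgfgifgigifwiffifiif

Sliding a length-3 window over the 28 characters (26 positions):
  position 2–4: iif
  position 26–28: iif

2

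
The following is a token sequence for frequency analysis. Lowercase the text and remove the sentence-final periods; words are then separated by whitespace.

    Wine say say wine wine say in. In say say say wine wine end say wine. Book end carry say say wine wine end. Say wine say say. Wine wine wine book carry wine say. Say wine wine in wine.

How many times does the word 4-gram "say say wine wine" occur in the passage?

5

Scanning the 37 overlapping 4-gram windows for "say say wine wine":
  position 2–5: say say wine wine
  position 10–13: say say wine wine
  position 20–23: say say wine wine
  position 27–30: say say wine wine
  position 35–38: say say wine wine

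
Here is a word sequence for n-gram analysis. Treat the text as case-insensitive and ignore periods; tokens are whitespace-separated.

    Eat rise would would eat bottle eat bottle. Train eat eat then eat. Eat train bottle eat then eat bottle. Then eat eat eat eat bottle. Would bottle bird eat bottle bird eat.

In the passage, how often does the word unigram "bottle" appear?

Scanning the 33 tokens for "bottle":
  position 6: bottle
  position 8: bottle
  position 16: bottle
  position 20: bottle
  position 26: bottle
  position 28: bottle
  position 31: bottle

7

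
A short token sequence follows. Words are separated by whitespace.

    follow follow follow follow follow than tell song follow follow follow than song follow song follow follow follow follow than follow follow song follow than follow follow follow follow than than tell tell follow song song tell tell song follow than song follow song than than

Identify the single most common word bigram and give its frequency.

Bigram frequencies (highest first):
  follow follow: 13
  follow than: 6
  song follow: 6
  follow song: 4
  than tell: 2
  tell song: 2
  … (8 more, each ≤ 2)

"follow follow", 13 times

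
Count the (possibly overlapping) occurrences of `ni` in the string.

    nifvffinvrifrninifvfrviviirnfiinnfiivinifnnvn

Sliding a length-2 window over the 45 characters (44 positions):
  position 1–2: ni
  position 14–15: ni
  position 16–17: ni
  position 39–40: ni

4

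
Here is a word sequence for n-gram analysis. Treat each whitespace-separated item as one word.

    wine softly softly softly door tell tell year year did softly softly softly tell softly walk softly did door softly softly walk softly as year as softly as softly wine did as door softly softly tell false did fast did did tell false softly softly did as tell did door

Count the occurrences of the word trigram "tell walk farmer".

Scanning the 48 overlapping trigram windows for "tell walk farmer":
  (none found)

0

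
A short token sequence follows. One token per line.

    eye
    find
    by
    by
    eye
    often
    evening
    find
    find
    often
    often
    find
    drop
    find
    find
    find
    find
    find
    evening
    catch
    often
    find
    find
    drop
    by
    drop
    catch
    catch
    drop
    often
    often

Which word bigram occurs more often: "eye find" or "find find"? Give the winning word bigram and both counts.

"find find" (6 vs 1)

"eye find": 1 occurrence
"find find": 6 occurrences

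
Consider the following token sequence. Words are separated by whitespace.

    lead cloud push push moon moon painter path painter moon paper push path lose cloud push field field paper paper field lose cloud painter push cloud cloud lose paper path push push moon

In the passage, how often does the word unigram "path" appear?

3

Scanning the 33 tokens for "path":
  position 8: path
  position 13: path
  position 30: path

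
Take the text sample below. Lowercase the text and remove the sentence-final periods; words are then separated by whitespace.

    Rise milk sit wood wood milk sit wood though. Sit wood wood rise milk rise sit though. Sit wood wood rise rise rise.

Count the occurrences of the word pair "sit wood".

4

Scanning the 22 overlapping bigram windows for "sit wood":
  position 3–4: sit wood
  position 7–8: sit wood
  position 10–11: sit wood
  position 18–19: sit wood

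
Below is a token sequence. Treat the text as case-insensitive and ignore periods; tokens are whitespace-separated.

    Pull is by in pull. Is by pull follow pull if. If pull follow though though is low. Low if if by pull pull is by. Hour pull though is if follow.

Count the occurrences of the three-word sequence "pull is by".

3

Scanning the 30 overlapping trigram windows for "pull is by":
  position 1–3: pull is by
  position 5–7: pull is by
  position 24–26: pull is by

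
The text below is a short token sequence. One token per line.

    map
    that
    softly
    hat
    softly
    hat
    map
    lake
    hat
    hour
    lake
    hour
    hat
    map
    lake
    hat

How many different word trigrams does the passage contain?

16 tokens → 14 trigram windows in total.
Repeated trigrams (each contributes count−1 duplicates):
  hat map lake: 2
  map lake hat: 2
2 duplicate windows → 14 − 2 = 12 distinct.

12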